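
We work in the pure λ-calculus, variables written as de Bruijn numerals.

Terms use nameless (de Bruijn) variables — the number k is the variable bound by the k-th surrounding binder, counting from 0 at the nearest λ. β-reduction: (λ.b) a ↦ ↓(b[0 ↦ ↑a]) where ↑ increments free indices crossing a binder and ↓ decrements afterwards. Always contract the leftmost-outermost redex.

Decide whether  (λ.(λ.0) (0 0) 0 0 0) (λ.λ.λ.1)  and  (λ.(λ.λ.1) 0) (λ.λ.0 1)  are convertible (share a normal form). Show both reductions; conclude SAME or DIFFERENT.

Answer: DIFFERENT — A ⇓ λ.λ.1, B ⇓ λ.λ.λ.0 1

Reduction:
Term A:
  start: (λ.(λ.0) (0 0) 0 0 0) (λ.λ.λ.1)
  [1] (λ.0) ((λ.λ.λ.1) (λ.λ.λ.1)) (λ.λ.λ.1) (λ.λ.λ.1) (λ.λ.λ.1)
  [2] (λ.λ.λ.1) (λ.λ.λ.1) (λ.λ.λ.1) (λ.λ.λ.1) (λ.λ.λ.1)
  [3] (λ.λ.1) (λ.λ.λ.1) (λ.λ.λ.1) (λ.λ.λ.1)
  [4] (λ.λ.λ.λ.1) (λ.λ.λ.1) (λ.λ.λ.1)
  [5] (λ.λ.λ.1) (λ.λ.λ.1)
  [6] λ.λ.1

Term B:
  start: (λ.(λ.λ.1) 0) (λ.λ.0 1)
  [1] (λ.λ.1) (λ.λ.0 1)
  [2] λ.λ.λ.0 1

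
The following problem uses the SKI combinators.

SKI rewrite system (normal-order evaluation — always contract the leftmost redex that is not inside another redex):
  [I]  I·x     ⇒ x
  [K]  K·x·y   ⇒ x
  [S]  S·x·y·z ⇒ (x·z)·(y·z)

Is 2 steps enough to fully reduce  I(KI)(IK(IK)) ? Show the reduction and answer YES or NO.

Answer: YES — reaches normal form I in 2 ≤ 2 steps

Working:
  start: I(KI)(IK(IK))
  step 1: KI(IK(IK))
  step 2: I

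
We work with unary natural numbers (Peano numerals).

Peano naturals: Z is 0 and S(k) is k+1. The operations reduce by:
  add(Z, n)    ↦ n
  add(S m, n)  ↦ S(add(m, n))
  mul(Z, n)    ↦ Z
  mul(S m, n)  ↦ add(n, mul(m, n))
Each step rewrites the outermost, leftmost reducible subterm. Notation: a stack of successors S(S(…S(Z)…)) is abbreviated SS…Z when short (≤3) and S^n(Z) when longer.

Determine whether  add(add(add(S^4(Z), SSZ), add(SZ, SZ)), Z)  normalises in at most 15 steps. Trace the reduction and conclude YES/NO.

  start: add(add(add(S^4(Z), SSZ), add(SZ, SZ)), Z)
  step 1: add(add(S(add(SSSZ, SSZ)), add(SZ, SZ)), Z)
  step 2: add(S(add(add(SSSZ, SSZ), add(SZ, SZ))), Z)
  step 3: S(add(add(add(SSSZ, SSZ), add(SZ, SZ)), Z))
  step 4: S(add(add(S(add(SSZ, SSZ)), add(SZ, SZ)), Z))
  step 5: S(add(S(add(add(SSZ, SSZ), add(SZ, SZ))), Z))
  step 6: S(S(add(add(add(SSZ, SSZ), add(SZ, SZ)), Z)))
  step 7: S(S(add(add(S(add(SZ, SSZ)), add(SZ, SZ)), Z)))
  step 8: S(S(add(S(add(add(SZ, SSZ), add(SZ, SZ))), Z)))
  step 9: S(S(S(add(add(add(SZ, SSZ), add(SZ, SZ)), Z))))
  step 10: S(S(S(add(add(S(add(Z, SSZ)), add(SZ, SZ)), Z))))
  step 11: S(S(S(add(S(add(add(Z, SSZ), add(SZ, SZ))), Z))))
  step 12: S(S(S(S(add(add(add(Z, SSZ), add(SZ, SZ)), Z)))))
  step 13: S(S(S(S(add(add(SSZ, add(SZ, SZ)), Z)))))
  step 14: S(S(S(S(add(S(add(SZ, add(SZ, SZ))), Z)))))
  step 15: S(S(S(S(S(add(add(SZ, add(SZ, SZ)), Z))))))

Answer: NO — after 15 steps the term is S(S(S(S(S(add(add(SZ, add(SZ, SZ)), Z)))))), not yet normal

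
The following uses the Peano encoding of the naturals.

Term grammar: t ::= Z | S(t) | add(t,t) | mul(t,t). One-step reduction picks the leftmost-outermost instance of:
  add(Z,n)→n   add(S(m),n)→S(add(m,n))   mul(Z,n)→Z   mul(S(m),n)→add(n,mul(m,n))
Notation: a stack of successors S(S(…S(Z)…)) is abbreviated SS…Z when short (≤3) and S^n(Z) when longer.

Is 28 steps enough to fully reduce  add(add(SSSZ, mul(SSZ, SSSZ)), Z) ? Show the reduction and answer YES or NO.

  start: add(add(SSSZ, mul(SSZ, SSSZ)), Z)
  step 1: add(S(add(SSZ, mul(SSZ, SSSZ))), Z)
  step 2: S(add(add(SSZ, mul(SSZ, SSSZ)), Z))
  step 3: S(add(S(add(SZ, mul(SSZ, SSSZ))), Z))
  step 4: S(S(add(add(SZ, mul(SSZ, SSSZ)), Z)))
  step 5: S(S(add(S(add(Z, mul(SSZ, SSSZ))), Z)))
  step 6: S(S(S(add(add(Z, mul(SSZ, SSSZ)), Z))))
  step 7: S(S(S(add(mul(SSZ, SSSZ), Z))))
  step 8: S(S(S(add(add(SSSZ, mul(SZ, SSSZ)), Z))))
  step 9: S(S(S(add(S(add(SSZ, mul(SZ, SSSZ))), Z))))
  step 10: S(S(S(S(add(add(SSZ, mul(SZ, SSSZ)), Z)))))
  step 11: S(S(S(S(add(S(add(SZ, mul(SZ, SSSZ))), Z)))))
  step 12: S(S(S(S(S(add(add(SZ, mul(SZ, SSSZ)), Z))))))
  step 13: S(S(S(S(S(add(S(add(Z, mul(SZ, SSSZ))), Z))))))
  step 14: S(S(S(S(S(S(add(add(Z, mul(SZ, SSSZ)), Z)))))))
  step 15: S(S(S(S(S(S(add(mul(SZ, SSSZ), Z)))))))
  step 16: S(S(S(S(S(S(add(add(SSSZ, mul(Z, SSSZ)), Z)))))))
  step 17: S(S(S(S(S(S(add(S(add(SSZ, mul(Z, SSSZ))), Z)))))))
  step 18: S(S(S(S(S(S(S(add(add(SSZ, mul(Z, SSSZ)), Z))))))))
  step 19: S(S(S(S(S(S(S(add(S(add(SZ, mul(Z, SSSZ))), Z))))))))
  step 20: S(S(S(S(S(S(S(S(add(add(SZ, mul(Z, SSSZ)), Z)))))))))
  step 21: S(S(S(S(S(S(S(S(add(S(add(Z, mul(Z, SSSZ))), Z)))))))))
  step 22: S(S(S(S(S(S(S(S(S(add(add(Z, mul(Z, SSSZ)), Z))))))))))
  step 23: S(S(S(S(S(S(S(S(S(add(mul(Z, SSSZ), Z))))))))))
  step 24: S(S(S(S(S(S(S(S(S(add(Z, Z))))))))))
  step 25: S^9(Z)

Answer: YES — reaches normal form S^9(Z) in 25 ≤ 28 steps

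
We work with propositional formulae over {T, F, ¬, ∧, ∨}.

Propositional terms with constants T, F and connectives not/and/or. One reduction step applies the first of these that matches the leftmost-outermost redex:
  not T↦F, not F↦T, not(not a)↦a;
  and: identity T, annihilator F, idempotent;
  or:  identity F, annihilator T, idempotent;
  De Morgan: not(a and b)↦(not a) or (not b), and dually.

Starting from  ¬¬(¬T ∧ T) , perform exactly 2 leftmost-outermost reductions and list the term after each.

Answer: after 2 steps: ¬T

Working:
  start: ¬¬(¬T ∧ T)
  step 1: ¬T ∧ T
  step 2: ¬T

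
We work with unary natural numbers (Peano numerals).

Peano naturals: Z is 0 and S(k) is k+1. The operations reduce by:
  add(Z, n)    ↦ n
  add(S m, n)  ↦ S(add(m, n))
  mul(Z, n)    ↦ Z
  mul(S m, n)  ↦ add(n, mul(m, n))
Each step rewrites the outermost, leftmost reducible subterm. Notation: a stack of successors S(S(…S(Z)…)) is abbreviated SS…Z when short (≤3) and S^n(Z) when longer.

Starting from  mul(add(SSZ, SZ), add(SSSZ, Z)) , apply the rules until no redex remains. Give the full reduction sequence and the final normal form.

  start: mul(add(SSZ, SZ), add(SSSZ, Z))
  →1  mul(S(add(SZ, SZ)), add(SSSZ, Z))
  →2  add(add(SSSZ, Z), mul(add(SZ, SZ), add(SSSZ, Z)))
  →3  add(S(add(SSZ, Z)), mul(add(SZ, SZ), add(SSSZ, Z)))
  →4  S(add(add(SSZ, Z), mul(add(SZ, SZ), add(SSSZ, Z))))
  →5  S(add(S(add(SZ, Z)), mul(add(SZ, SZ), add(SSSZ, Z))))
  →6  S(S(add(add(SZ, Z), mul(add(SZ, SZ), add(SSSZ, Z)))))
  →7  S(S(add(S(add(Z, Z)), mul(add(SZ, SZ), add(SSSZ, Z)))))
  →8  S(S(S(add(add(Z, Z), mul(add(SZ, SZ), add(SSSZ, Z))))))
  →9  S(S(S(add(Z, mul(add(SZ, SZ), add(SSSZ, Z))))))
  →10  S(S(S(mul(add(SZ, SZ), add(SSSZ, Z)))))
  →11  S(S(S(mul(S(add(Z, SZ)), add(SSSZ, Z)))))
  →12  S(S(S(add(add(SSSZ, Z), mul(add(Z, SZ), add(SSSZ, Z))))))
  →13  S(S(S(add(S(add(SSZ, Z)), mul(add(Z, SZ), add(SSSZ, Z))))))
  →14  S(S(S(S(add(add(SSZ, Z), mul(add(Z, SZ), add(SSSZ, Z)))))))
  →15  S(S(S(S(add(S(add(SZ, Z)), mul(add(Z, SZ), add(SSSZ, Z)))))))
  →16  S(S(S(S(S(add(add(SZ, Z), mul(add(Z, SZ), add(SSSZ, Z))))))))
  →17  S(S(S(S(S(add(S(add(Z, Z)), mul(add(Z, SZ), add(SSSZ, Z))))))))
  →18  S(S(S(S(S(S(add(add(Z, Z), mul(add(Z, SZ), add(SSSZ, Z)))))))))
  →19  S(S(S(S(S(S(add(Z, mul(add(Z, SZ), add(SSSZ, Z)))))))))
  →20  S(S(S(S(S(S(mul(add(Z, SZ), add(SSSZ, Z))))))))
  →21  S(S(S(S(S(S(mul(SZ, add(SSSZ, Z))))))))
  →22  S(S(S(S(S(S(add(add(SSSZ, Z), mul(Z, add(SSSZ, Z)))))))))
  →23  S(S(S(S(S(S(add(S(add(SSZ, Z)), mul(Z, add(SSSZ, Z)))))))))
  →24  S(S(S(S(S(S(S(add(add(SSZ, Z), mul(Z, add(SSSZ, Z))))))))))
  →25  S(S(S(S(S(S(S(add(S(add(SZ, Z)), mul(Z, add(SSSZ, Z))))))))))
  →26  S(S(S(S(S(S(S(S(add(add(SZ, Z), mul(Z, add(SSSZ, Z)))))))))))
  →27  S(S(S(S(S(S(S(S(add(S(add(Z, Z)), mul(Z, add(SSSZ, Z)))))))))))
  →28  S(S(S(S(S(S(S(S(S(add(add(Z, Z), mul(Z, add(SSSZ, Z))))))))))))
  →29  S(S(S(S(S(S(S(S(S(add(Z, mul(Z, add(SSSZ, Z))))))))))))
  →30  S(S(S(S(S(S(S(S(S(mul(Z, add(SSSZ, Z)))))))))))
  →31  S^9(Z)

Answer: normal form = S^9(Z)  (in 31 steps)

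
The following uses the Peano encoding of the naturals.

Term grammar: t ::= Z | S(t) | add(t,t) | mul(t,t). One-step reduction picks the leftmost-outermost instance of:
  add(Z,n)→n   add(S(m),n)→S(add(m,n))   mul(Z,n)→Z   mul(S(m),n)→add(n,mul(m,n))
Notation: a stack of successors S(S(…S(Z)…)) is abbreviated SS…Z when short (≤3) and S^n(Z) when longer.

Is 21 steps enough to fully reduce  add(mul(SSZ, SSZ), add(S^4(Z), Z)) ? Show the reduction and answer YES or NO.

  start: add(mul(SSZ, SSZ), add(S^4(Z), Z))
  step 1: add(add(SSZ, mul(SZ, SSZ)), add(S^4(Z), Z))
  step 2: add(S(add(SZ, mul(SZ, SSZ))), add(S^4(Z), Z))
  step 3: S(add(add(SZ, mul(SZ, SSZ)), add(S^4(Z), Z)))
  step 4: S(add(S(add(Z, mul(SZ, SSZ))), add(S^4(Z), Z)))
  step 5: S(S(add(add(Z, mul(SZ, SSZ)), add(S^4(Z), Z))))
  step 6: S(S(add(mul(SZ, SSZ), add(S^4(Z), Z))))
  step 7: S(S(add(add(SSZ, mul(Z, SSZ)), add(S^4(Z), Z))))
  step 8: S(S(add(S(add(SZ, mul(Z, SSZ))), add(S^4(Z), Z))))
  step 9: S(S(S(add(add(SZ, mul(Z, SSZ)), add(S^4(Z), Z)))))
  step 10: S(S(S(add(S(add(Z, mul(Z, SSZ))), add(S^4(Z), Z)))))
  step 11: S(S(S(S(add(add(Z, mul(Z, SSZ)), add(S^4(Z), Z))))))
  step 12: S(S(S(S(add(mul(Z, SSZ), add(S^4(Z), Z))))))
  step 13: S(S(S(S(add(Z, add(S^4(Z), Z))))))
  step 14: S(S(S(S(add(S^4(Z), Z)))))
  step 15: S(S(S(S(S(add(SSSZ, Z))))))
  step 16: S(S(S(S(S(S(add(SSZ, Z)))))))
  step 17: S(S(S(S(S(S(S(add(SZ, Z))))))))
  step 18: S(S(S(S(S(S(S(S(add(Z, Z)))))))))
  step 19: S^8(Z)

Answer: YES — reaches normal form S^8(Z) in 19 ≤ 21 steps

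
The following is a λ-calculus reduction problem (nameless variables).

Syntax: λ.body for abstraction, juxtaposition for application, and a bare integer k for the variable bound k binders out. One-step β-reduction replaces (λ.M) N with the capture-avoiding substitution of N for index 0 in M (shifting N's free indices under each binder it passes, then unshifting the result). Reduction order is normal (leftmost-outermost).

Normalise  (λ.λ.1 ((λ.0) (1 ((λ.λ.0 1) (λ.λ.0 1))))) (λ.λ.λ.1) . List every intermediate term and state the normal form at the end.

  start: (λ.λ.1 ((λ.0) (1 ((λ.λ.0 1) (λ.λ.0 1))))) (λ.λ.λ.1)
  [1] λ.(λ.λ.λ.1) ((λ.0) ((λ.λ.λ.1) ((λ.λ.0 1) (λ.λ.0 1))))
  [2] λ.λ.λ.1

Answer: normal form = λ.λ.λ.1  (in 2 steps)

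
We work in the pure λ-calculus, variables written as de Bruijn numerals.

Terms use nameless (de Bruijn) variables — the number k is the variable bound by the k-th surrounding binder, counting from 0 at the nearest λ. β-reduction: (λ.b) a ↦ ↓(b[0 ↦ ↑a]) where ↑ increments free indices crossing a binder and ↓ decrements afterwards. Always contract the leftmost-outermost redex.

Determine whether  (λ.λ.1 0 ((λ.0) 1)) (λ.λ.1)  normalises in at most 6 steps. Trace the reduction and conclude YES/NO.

  start: (λ.λ.1 0 ((λ.0) 1)) (λ.λ.1)
  step 1: λ.(λ.λ.1) 0 ((λ.0) (λ.λ.1))
  step 2: λ.(λ.1) ((λ.0) (λ.λ.1))
  step 3: λ.0

Answer: YES — reaches normal form λ.0 in 3 ≤ 6 steps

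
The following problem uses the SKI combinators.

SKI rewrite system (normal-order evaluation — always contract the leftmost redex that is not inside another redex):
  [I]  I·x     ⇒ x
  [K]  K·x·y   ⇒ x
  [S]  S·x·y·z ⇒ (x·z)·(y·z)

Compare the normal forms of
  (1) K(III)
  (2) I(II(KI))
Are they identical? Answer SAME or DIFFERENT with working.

Answer: SAME — A ⇓ KI, B ⇓ KI

Working:
Term A:
  start: K(III)
  →1  K(II)
  →2  KI

Term B:
  start: I(II(KI))
  →1  II(KI)
  →2  I(KI)
  →3  KI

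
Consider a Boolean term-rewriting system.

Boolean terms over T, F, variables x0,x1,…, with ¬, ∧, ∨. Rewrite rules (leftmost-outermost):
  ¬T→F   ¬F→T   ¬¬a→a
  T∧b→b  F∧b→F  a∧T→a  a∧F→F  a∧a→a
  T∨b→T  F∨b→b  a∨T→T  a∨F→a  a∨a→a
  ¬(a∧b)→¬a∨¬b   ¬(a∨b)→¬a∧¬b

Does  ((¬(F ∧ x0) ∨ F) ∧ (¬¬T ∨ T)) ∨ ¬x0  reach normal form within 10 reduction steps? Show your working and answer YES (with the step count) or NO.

  start: ((¬(F ∧ x0) ∨ F) ∧ (¬¬T ∨ T)) ∨ ¬x0
  step 1: (¬(F ∧ x0) ∧ (¬¬T ∨ T)) ∨ ¬x0
  step 2: ((¬F ∨ ¬x0) ∧ (¬¬T ∨ T)) ∨ ¬x0
  step 3: ((T ∨ ¬x0) ∧ (¬¬T ∨ T)) ∨ ¬x0
  step 4: (T ∧ (¬¬T ∨ T)) ∨ ¬x0
  step 5: (¬¬T ∨ T) ∨ ¬x0
  step 6: T ∨ ¬x0
  step 7: T

Answer: YES — reaches normal form T in 7 ≤ 10 steps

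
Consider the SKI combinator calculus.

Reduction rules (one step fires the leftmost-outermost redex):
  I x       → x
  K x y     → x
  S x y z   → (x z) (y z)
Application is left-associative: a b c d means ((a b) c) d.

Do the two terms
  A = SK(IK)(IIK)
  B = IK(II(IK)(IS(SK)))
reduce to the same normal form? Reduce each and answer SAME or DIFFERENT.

Answer: DIFFERENT — A ⇓ K, B ⇓ K(K(S(SK)))

Reduction:
Term A:
  start: SK(IK)(IIK)
  step 1: K(IIK)(IK(IIK))
  step 2: IIK
  step 3: IK
  step 4: K

Term B:
  start: IK(II(IK)(IS(SK)))
  step 1: K(II(IK)(IS(SK)))
  step 2: K(I(IK)(IS(SK)))
  step 3: K(IK(IS(SK)))
  step 4: K(K(IS(SK)))
  step 5: K(K(S(SK)))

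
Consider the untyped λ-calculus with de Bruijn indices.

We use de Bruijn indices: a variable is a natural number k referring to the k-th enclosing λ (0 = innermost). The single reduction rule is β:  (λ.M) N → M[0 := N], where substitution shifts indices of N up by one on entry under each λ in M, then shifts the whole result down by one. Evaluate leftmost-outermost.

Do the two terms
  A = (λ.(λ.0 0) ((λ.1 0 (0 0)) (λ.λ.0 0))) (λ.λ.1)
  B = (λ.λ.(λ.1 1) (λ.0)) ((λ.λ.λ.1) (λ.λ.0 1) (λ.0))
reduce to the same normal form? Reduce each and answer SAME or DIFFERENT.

Term A:
  start: (λ.(λ.0 0) ((λ.1 0 (0 0)) (λ.λ.0 0))) (λ.λ.1)
  →1  (λ.0 0) ((λ.(λ.λ.1) 0 (0 0)) (λ.λ.0 0))
  →2  (λ.(λ.λ.1) 0 (0 0)) (λ.λ.0 0) ((λ.(λ.λ.1) 0 (0 0)) (λ.λ.0 0))
  →3  (λ.λ.1) (λ.λ.0 0) ((λ.λ.0 0) (λ.λ.0 0)) ((λ.(λ.λ.1) 0 (0 0)) (λ.λ.0 0))
  →4  (λ.λ.λ.0 0) ((λ.λ.0 0) (λ.λ.0 0)) ((λ.(λ.λ.1) 0 (0 0)) (λ.λ.0 0))
  →5  (λ.λ.0 0) ((λ.(λ.λ.1) 0 (0 0)) (λ.λ.0 0))
  →6  λ.0 0

Term B:
  start: (λ.λ.(λ.1 1) (λ.0)) ((λ.λ.λ.1) (λ.λ.0 1) (λ.0))
  →1  λ.(λ.1 1) (λ.0)
  →2  λ.0 0

Answer: SAME — A ⇓ λ.0 0, B ⇓ λ.0 0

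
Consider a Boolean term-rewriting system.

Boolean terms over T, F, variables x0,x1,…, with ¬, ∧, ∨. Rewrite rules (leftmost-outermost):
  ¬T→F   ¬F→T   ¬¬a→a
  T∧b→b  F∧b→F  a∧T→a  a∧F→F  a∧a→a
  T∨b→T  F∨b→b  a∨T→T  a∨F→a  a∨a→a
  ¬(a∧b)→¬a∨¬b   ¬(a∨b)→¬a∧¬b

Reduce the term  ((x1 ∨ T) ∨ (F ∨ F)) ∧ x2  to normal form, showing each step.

Answer: normal form = x2  (in 3 steps)

Derivation:
  start: ((x1 ∨ T) ∨ (F ∨ F)) ∧ x2
  →1  (T ∨ (F ∨ F)) ∧ x2
  →2  T ∧ x2
  →3  x2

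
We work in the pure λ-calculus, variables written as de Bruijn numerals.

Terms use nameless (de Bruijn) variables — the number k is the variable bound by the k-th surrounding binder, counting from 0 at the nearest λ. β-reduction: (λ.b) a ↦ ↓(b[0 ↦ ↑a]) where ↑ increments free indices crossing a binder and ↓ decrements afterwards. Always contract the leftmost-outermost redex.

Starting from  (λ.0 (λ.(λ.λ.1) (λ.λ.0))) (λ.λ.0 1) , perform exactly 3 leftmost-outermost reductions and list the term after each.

Answer: after 3 steps: λ.0 (λ.λ.λ.λ.0)

Derivation:
  start: (λ.0 (λ.(λ.λ.1) (λ.λ.0))) (λ.λ.0 1)
  step 1: (λ.λ.0 1) (λ.(λ.λ.1) (λ.λ.0))
  step 2: λ.0 (λ.(λ.λ.1) (λ.λ.0))
  step 3: λ.0 (λ.λ.λ.λ.0)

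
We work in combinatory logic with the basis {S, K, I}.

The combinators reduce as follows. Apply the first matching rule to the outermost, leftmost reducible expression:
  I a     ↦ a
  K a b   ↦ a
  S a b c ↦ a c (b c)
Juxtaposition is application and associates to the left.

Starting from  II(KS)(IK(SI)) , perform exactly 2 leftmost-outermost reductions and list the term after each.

Answer: after 2 steps: KS(IK(SI))

Derivation:
  start: II(KS)(IK(SI))
  →1  I(KS)(IK(SI))
  →2  KS(IK(SI))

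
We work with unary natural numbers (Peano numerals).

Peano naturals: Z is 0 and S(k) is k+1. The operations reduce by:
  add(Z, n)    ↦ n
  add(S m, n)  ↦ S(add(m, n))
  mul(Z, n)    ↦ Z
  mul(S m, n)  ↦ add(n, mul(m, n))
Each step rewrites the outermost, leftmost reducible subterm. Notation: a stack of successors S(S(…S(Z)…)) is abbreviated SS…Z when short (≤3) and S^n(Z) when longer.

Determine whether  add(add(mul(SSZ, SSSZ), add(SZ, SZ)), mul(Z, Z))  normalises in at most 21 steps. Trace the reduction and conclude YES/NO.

Answer: NO — after 21 steps the term is S(S(S(S(S(S(add(add(add(Z, mul(Z, SSSZ)), add(SZ, SZ)), mul(Z, Z)))))))), not yet normal

Reduction:
  start: add(add(mul(SSZ, SSSZ), add(SZ, SZ)), mul(Z, Z))
  [1] add(add(add(SSSZ, mul(SZ, SSSZ)), add(SZ, SZ)), mul(Z, Z))
  [2] add(add(S(add(SSZ, mul(SZ, SSSZ))), add(SZ, SZ)), mul(Z, Z))
  [3] add(S(add(add(SSZ, mul(SZ, SSSZ)), add(SZ, SZ))), mul(Z, Z))
  [4] S(add(add(add(SSZ, mul(SZ, SSSZ)), add(SZ, SZ)), mul(Z, Z)))
  [5] S(add(add(S(add(SZ, mul(SZ, SSSZ))), add(SZ, SZ)), mul(Z, Z)))
  [6] S(add(S(add(add(SZ, mul(SZ, SSSZ)), add(SZ, SZ))), mul(Z, Z)))
  [7] S(S(add(add(add(SZ, mul(SZ, SSSZ)), add(SZ, SZ)), mul(Z, Z))))
  [8] S(S(add(add(S(add(Z, mul(SZ, SSSZ))), add(SZ, SZ)), mul(Z, Z))))
  [9] S(S(add(S(add(add(Z, mul(SZ, SSSZ)), add(SZ, SZ))), mul(Z, Z))))
  [10] S(S(S(add(add(add(Z, mul(SZ, SSSZ)), add(SZ, SZ)), mul(Z, Z)))))
  [11] S(S(S(add(add(mul(SZ, SSSZ), add(SZ, SZ)), mul(Z, Z)))))
  [12] S(S(S(add(add(add(SSSZ, mul(Z, SSSZ)), add(SZ, SZ)), mul(Z, Z)))))
  [13] S(S(S(add(add(S(add(SSZ, mul(Z, SSSZ))), add(SZ, SZ)), mul(Z, Z)))))
  [14] S(S(S(add(S(add(add(SSZ, mul(Z, SSSZ)), add(SZ, SZ))), mul(Z, Z)))))
  [15] S(S(S(S(add(add(add(SSZ, mul(Z, SSSZ)), add(SZ, SZ)), mul(Z, Z))))))
  [16] S(S(S(S(add(add(S(add(SZ, mul(Z, SSSZ))), add(SZ, SZ)), mul(Z, Z))))))
  [17] S(S(S(S(add(S(add(add(SZ, mul(Z, SSSZ)), add(SZ, SZ))), mul(Z, Z))))))
  [18] S(S(S(S(S(add(add(add(SZ, mul(Z, SSSZ)), add(SZ, SZ)), mul(Z, Z)))))))
  [19] S(S(S(S(S(add(add(S(add(Z, mul(Z, SSSZ))), add(SZ, SZ)), mul(Z, Z)))))))
  [20] S(S(S(S(S(add(S(add(add(Z, mul(Z, SSSZ)), add(SZ, SZ))), mul(Z, Z)))))))
  [21] S(S(S(S(S(S(add(add(add(Z, mul(Z, SSSZ)), add(SZ, SZ)), mul(Z, Z))))))))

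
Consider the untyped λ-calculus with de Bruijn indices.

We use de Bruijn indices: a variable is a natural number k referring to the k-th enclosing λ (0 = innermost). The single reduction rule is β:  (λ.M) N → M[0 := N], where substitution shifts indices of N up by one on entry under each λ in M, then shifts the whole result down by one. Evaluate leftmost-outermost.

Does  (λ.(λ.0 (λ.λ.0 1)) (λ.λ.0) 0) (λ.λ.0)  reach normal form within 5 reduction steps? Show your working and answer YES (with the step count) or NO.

Answer: YES — reaches normal form λ.λ.0 in 4 ≤ 5 steps

Reduction:
  start: (λ.(λ.0 (λ.λ.0 1)) (λ.λ.0) 0) (λ.λ.0)
  →1  (λ.0 (λ.λ.0 1)) (λ.λ.0) (λ.λ.0)
  →2  (λ.λ.0) (λ.λ.0 1) (λ.λ.0)
  →3  (λ.0) (λ.λ.0)
  →4  λ.λ.0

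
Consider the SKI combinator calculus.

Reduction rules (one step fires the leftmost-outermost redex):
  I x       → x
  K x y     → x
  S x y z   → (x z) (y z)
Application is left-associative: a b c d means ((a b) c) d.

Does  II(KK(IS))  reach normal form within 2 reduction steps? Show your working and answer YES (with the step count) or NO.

Answer: NO — after 2 steps the term is KK(IS), not yet normal

Working:
  start: II(KK(IS))
  →1  I(KK(IS))
  →2  KK(IS)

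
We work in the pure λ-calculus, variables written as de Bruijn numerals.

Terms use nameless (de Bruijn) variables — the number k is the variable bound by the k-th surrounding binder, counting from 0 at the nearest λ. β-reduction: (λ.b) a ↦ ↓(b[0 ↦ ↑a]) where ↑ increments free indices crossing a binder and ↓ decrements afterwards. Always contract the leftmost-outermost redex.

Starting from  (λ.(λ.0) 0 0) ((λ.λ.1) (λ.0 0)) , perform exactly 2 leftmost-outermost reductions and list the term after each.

  start: (λ.(λ.0) 0 0) ((λ.λ.1) (λ.0 0))
  step 1: (λ.0) ((λ.λ.1) (λ.0 0)) ((λ.λ.1) (λ.0 0))
  step 2: (λ.λ.1) (λ.0 0) ((λ.λ.1) (λ.0 0))

Answer: after 2 steps: (λ.λ.1) (λ.0 0) ((λ.λ.1) (λ.0 0))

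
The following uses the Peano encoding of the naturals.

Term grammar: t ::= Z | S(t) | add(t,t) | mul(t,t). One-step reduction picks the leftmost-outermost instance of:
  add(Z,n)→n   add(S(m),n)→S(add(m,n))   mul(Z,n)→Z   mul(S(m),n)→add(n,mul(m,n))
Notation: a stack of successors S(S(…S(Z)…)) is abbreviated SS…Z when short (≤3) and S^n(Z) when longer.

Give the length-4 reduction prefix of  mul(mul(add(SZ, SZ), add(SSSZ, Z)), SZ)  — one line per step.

  start: mul(mul(add(SZ, SZ), add(SSSZ, Z)), SZ)
  step 1: mul(mul(S(add(Z, SZ)), add(SSSZ, Z)), SZ)
  step 2: mul(add(add(SSSZ, Z), mul(add(Z, SZ), add(SSSZ, Z))), SZ)
  step 3: mul(add(S(add(SSZ, Z)), mul(add(Z, SZ), add(SSSZ, Z))), SZ)
  step 4: mul(S(add(add(SSZ, Z), mul(add(Z, SZ), add(SSSZ, Z)))), SZ)

Answer: after 4 steps: mul(S(add(add(SSZ, Z), mul(add(Z, SZ), add(SSSZ, Z)))), SZ)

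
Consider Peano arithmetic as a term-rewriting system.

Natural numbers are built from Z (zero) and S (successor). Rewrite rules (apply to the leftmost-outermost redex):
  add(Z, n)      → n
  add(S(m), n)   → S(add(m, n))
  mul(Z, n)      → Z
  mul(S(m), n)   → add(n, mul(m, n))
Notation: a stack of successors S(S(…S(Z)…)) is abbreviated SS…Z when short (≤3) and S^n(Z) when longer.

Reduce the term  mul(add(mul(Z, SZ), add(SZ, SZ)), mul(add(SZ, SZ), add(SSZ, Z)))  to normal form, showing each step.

  start: mul(add(mul(Z, SZ), add(SZ, SZ)), mul(add(SZ, SZ), add(SSZ, Z)))
  step 1: mul(add(Z, add(SZ, SZ)), mul(add(SZ, SZ), add(SSZ, Z)))
  step 2: mul(add(SZ, SZ), mul(add(SZ, SZ), add(SSZ, Z)))
  step 3: mul(S(add(Z, SZ)), mul(add(SZ, SZ), add(SSZ, Z)))
  step 4: add(mul(add(SZ, SZ), add(SSZ, Z)), mul(add(Z, SZ), mul(add(SZ, SZ), add(SSZ, Z))))
  step 5: add(mul(S(add(Z, SZ)), add(SSZ, Z)), mul(add(Z, SZ), mul(add(SZ, SZ), add(SSZ, Z))))
  step 6: add(add(add(SSZ, Z), mul(add(Z, SZ), add(SSZ, Z))), mul(add(Z, SZ), mul(add(SZ, SZ), add(SSZ, Z))))
  step 7: add(add(S(add(SZ, Z)), mul(add(Z, SZ), add(SSZ, Z))), mul(add(Z, SZ), mul(add(SZ, SZ), add(SSZ, Z))))
  step 8: add(S(add(add(SZ, Z), mul(add(Z, SZ), add(SSZ, Z)))), mul(add(Z, SZ), mul(add(SZ, SZ), add(SSZ, Z))))
  step 9: S(add(add(add(SZ, Z), mul(add(Z, SZ), add(SSZ, Z))), mul(add(Z, SZ), mul(add(SZ, SZ), add(SSZ, Z)))))
  step 10: S(add(add(S(add(Z, Z)), mul(add(Z, SZ), add(SSZ, Z))), mul(add(Z, SZ), mul(add(SZ, SZ), add(SSZ, Z)))))
  step 11: S(add(S(add(add(Z, Z), mul(add(Z, SZ), add(SSZ, Z)))), mul(add(Z, SZ), mul(add(SZ, SZ), add(SSZ, Z)))))
  step 12: S(S(add(add(add(Z, Z), mul(add(Z, SZ), add(SSZ, Z))), mul(add(Z, SZ), mul(add(SZ, SZ), add(SSZ, Z))))))
  step 13: S(S(add(add(Z, mul(add(Z, SZ), add(SSZ, Z))), mul(add(Z, SZ), mul(add(SZ, SZ), add(SSZ, Z))))))
  step 14: S(S(add(mul(add(Z, SZ), add(SSZ, Z)), mul(add(Z, SZ), mul(add(SZ, SZ), add(SSZ, Z))))))
  step 15: S(S(add(mul(SZ, add(SSZ, Z)), mul(add(Z, SZ), mul(add(SZ, SZ), add(SSZ, Z))))))
  step 16: S(S(add(add(add(SSZ, Z), mul(Z, add(SSZ, Z))), mul(add(Z, SZ), mul(add(SZ, SZ), add(SSZ, Z))))))
  step 17: S(S(add(add(S(add(SZ, Z)), mul(Z, add(SSZ, Z))), mul(add(Z, SZ), mul(add(SZ, SZ), add(SSZ, Z))))))
  step 18: S(S(add(S(add(add(SZ, Z), mul(Z, add(SSZ, Z)))), mul(add(Z, SZ), mul(add(SZ, SZ), add(SSZ, Z))))))
  step 19: S(S(S(add(add(add(SZ, Z), mul(Z, add(SSZ, Z))), mul(add(Z, SZ), mul(add(SZ, SZ), add(SSZ, Z)))))))
  step 20: S(S(S(add(add(S(add(Z, Z)), mul(Z, add(SSZ, Z))), mul(add(Z, SZ), mul(add(SZ, SZ), add(SSZ, Z)))))))
  step 21: S(S(S(add(S(add(add(Z, Z), mul(Z, add(SSZ, Z)))), mul(add(Z, SZ), mul(add(SZ, SZ), add(SSZ, Z)))))))
  step 22: S(S(S(S(add(add(add(Z, Z), mul(Z, add(SSZ, Z))), mul(add(Z, SZ), mul(add(SZ, SZ), add(SSZ, Z))))))))
  step 23: S(S(S(S(add(add(Z, mul(Z, add(SSZ, Z))), mul(add(Z, SZ), mul(add(SZ, SZ), add(SSZ, Z))))))))
  step 24: S(S(S(S(add(mul(Z, add(SSZ, Z)), mul(add(Z, SZ), mul(add(SZ, SZ), add(SSZ, Z))))))))
  step 25: S(S(S(S(add(Z, mul(add(Z, SZ), mul(add(SZ, SZ), add(SSZ, Z))))))))
  step 26: S(S(S(S(mul(add(Z, SZ), mul(add(SZ, SZ), add(SSZ, Z)))))))
  step 27: S(S(S(S(mul(SZ, mul(add(SZ, SZ), add(SSZ, Z)))))))
  step 28: S(S(S(S(add(mul(add(SZ, SZ), add(SSZ, Z)), mul(Z, mul(add(SZ, SZ), add(SSZ, Z))))))))
  step 29: S(S(S(S(add(mul(S(add(Z, SZ)), add(SSZ, Z)), mul(Z, mul(add(SZ, SZ), add(SSZ, Z))))))))
  step 30: S(S(S(S(add(add(add(SSZ, Z), mul(add(Z, SZ), add(SSZ, Z))), mul(Z, mul(add(SZ, SZ), add(SSZ, Z))))))))
  step 31: S(S(S(S(add(add(S(add(SZ, Z)), mul(add(Z, SZ), add(SSZ, Z))), mul(Z, mul(add(SZ, SZ), add(SSZ, Z))))))))
  step 32: S(S(S(S(add(S(add(add(SZ, Z), mul(add(Z, SZ), add(SSZ, Z)))), mul(Z, mul(add(SZ, SZ), add(SSZ, Z))))))))
  step 33: S(S(S(S(S(add(add(add(SZ, Z), mul(add(Z, SZ), add(SSZ, Z))), mul(Z, mul(add(SZ, SZ), add(SSZ, Z)))))))))
  step 34: S(S(S(S(S(add(add(S(add(Z, Z)), mul(add(Z, SZ), add(SSZ, Z))), mul(Z, mul(add(SZ, SZ), add(SSZ, Z)))))))))
  step 35: S(S(S(S(S(add(S(add(add(Z, Z), mul(add(Z, SZ), add(SSZ, Z)))), mul(Z, mul(add(SZ, SZ), add(SSZ, Z)))))))))
  step 36: S(S(S(S(S(S(add(add(add(Z, Z), mul(add(Z, SZ), add(SSZ, Z))), mul(Z, mul(add(SZ, SZ), add(SSZ, Z))))))))))
  step 37: S(S(S(S(S(S(add(add(Z, mul(add(Z, SZ), add(SSZ, Z))), mul(Z, mul(add(SZ, SZ), add(SSZ, Z))))))))))
  step 38: S(S(S(S(S(S(add(mul(add(Z, SZ), add(SSZ, Z)), mul(Z, mul(add(SZ, SZ), add(SSZ, Z))))))))))
  step 39: S(S(S(S(S(S(add(mul(SZ, add(SSZ, Z)), mul(Z, mul(add(SZ, SZ), add(SSZ, Z))))))))))
  step 40: S(S(S(S(S(S(add(add(add(SSZ, Z), mul(Z, add(SSZ, Z))), mul(Z, mul(add(SZ, SZ), add(SSZ, Z))))))))))
  step 41: S(S(S(S(S(S(add(add(S(add(SZ, Z)), mul(Z, add(SSZ, Z))), mul(Z, mul(add(SZ, SZ), add(SSZ, Z))))))))))
  step 42: S(S(S(S(S(S(add(S(add(add(SZ, Z), mul(Z, add(SSZ, Z)))), mul(Z, mul(add(SZ, SZ), add(SSZ, Z))))))))))
  step 43: S(S(S(S(S(S(S(add(add(add(SZ, Z), mul(Z, add(SSZ, Z))), mul(Z, mul(add(SZ, SZ), add(SSZ, Z)))))))))))
  step 44: S(S(S(S(S(S(S(add(add(S(add(Z, Z)), mul(Z, add(SSZ, Z))), mul(Z, mul(add(SZ, SZ), add(SSZ, Z)))))))))))
  step 45: S(S(S(S(S(S(S(add(S(add(add(Z, Z), mul(Z, add(SSZ, Z)))), mul(Z, mul(add(SZ, SZ), add(SSZ, Z)))))))))))
  step 46: S(S(S(S(S(S(S(S(add(add(add(Z, Z), mul(Z, add(SSZ, Z))), mul(Z, mul(add(SZ, SZ), add(SSZ, Z))))))))))))
  step 47: S(S(S(S(S(S(S(S(add(add(Z, mul(Z, add(SSZ, Z))), mul(Z, mul(add(SZ, SZ), add(SSZ, Z))))))))))))
  step 48: S(S(S(S(S(S(S(S(add(mul(Z, add(SSZ, Z)), mul(Z, mul(add(SZ, SZ), add(SSZ, Z))))))))))))
  step 49: S(S(S(S(S(S(S(S(add(Z, mul(Z, mul(add(SZ, SZ), add(SSZ, Z))))))))))))
  step 50: S(S(S(S(S(S(S(S(mul(Z, mul(add(SZ, SZ), add(SSZ, Z)))))))))))
  step 51: S^8(Z)

Answer: normal form = S^8(Z)  (in 51 steps)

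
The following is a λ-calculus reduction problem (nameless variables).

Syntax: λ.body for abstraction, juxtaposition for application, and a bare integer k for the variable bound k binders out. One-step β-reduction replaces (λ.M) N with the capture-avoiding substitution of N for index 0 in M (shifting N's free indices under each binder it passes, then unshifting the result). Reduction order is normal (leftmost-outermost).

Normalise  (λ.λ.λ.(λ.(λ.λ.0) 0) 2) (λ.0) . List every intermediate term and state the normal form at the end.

  start: (λ.λ.λ.(λ.(λ.λ.0) 0) 2) (λ.0)
  step 1: λ.λ.(λ.(λ.λ.0) 0) (λ.0)
  step 2: λ.λ.(λ.λ.0) (λ.0)
  step 3: λ.λ.λ.0

Answer: normal form = λ.λ.λ.0  (in 3 steps)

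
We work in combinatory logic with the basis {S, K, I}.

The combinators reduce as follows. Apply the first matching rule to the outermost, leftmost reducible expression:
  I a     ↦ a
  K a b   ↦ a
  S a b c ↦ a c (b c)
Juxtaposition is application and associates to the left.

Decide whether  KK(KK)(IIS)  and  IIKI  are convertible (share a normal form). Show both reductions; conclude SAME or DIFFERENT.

Answer: DIFFERENT — A ⇓ KS, B ⇓ KI

Reduction:
Term A:
  start: KK(KK)(IIS)
  [1] K(IIS)
  [2] K(IS)
  [3] KS

Term B:
  start: IIKI
  [1] IKI
  [2] KI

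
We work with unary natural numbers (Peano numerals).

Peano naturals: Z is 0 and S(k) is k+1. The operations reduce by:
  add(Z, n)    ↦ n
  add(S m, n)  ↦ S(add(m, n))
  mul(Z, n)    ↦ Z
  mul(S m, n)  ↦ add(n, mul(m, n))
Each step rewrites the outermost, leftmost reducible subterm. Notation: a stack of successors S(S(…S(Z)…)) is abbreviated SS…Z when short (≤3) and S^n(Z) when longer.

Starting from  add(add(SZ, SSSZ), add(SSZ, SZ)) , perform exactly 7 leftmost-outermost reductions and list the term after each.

Answer: after 7 steps: S(S(S(S(add(SSZ, SZ)))))

Reduction:
  start: add(add(SZ, SSSZ), add(SSZ, SZ))
  →1  add(S(add(Z, SSSZ)), add(SSZ, SZ))
  →2  S(add(add(Z, SSSZ), add(SSZ, SZ)))
  →3  S(add(SSSZ, add(SSZ, SZ)))
  →4  S(S(add(SSZ, add(SSZ, SZ))))
  →5  S(S(S(add(SZ, add(SSZ, SZ)))))
  →6  S(S(S(S(add(Z, add(SSZ, SZ))))))
  →7  S(S(S(S(add(SSZ, SZ)))))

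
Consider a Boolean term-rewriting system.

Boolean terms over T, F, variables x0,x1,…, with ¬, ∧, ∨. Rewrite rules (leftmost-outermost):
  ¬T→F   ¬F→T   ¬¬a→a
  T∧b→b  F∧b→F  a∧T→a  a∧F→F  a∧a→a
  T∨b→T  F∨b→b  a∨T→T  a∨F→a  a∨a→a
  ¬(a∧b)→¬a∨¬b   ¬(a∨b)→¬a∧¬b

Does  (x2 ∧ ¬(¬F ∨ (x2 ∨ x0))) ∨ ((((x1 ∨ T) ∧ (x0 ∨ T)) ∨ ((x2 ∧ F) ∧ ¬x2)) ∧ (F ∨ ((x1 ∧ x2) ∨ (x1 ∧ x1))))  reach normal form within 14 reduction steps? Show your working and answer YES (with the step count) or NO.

Answer: YES — reaches normal form (x1 ∧ x2) ∨ x1 in 12 ≤ 14 steps

Working:
  start: (x2 ∧ ¬(¬F ∨ (x2 ∨ x0))) ∨ ((((x1 ∨ T) ∧ (x0 ∨ T)) ∨ ((x2 ∧ F) ∧ ¬x2)) ∧ (F ∨ ((x1 ∧ x2) ∨ (x1 ∧ x1))))
  step 1: (x2 ∧ (¬¬F ∧ ¬(x2 ∨ x0))) ∨ ((((x1 ∨ T) ∧ (x0 ∨ T)) ∨ ((x2 ∧ F) ∧ ¬x2)) ∧ (F ∨ ((x1 ∧ x2) ∨ (x1 ∧ x1))))
  step 2: (x2 ∧ (F ∧ ¬(x2 ∨ x0))) ∨ ((((x1 ∨ T) ∧ (x0 ∨ T)) ∨ ((x2 ∧ F) ∧ ¬x2)) ∧ (F ∨ ((x1 ∧ x2) ∨ (x1 ∧ x1))))
  step 3: (x2 ∧ F) ∨ ((((x1 ∨ T) ∧ (x0 ∨ T)) ∨ ((x2 ∧ F) ∧ ¬x2)) ∧ (F ∨ ((x1 ∧ x2) ∨ (x1 ∧ x1))))
  step 4: F ∨ ((((x1 ∨ T) ∧ (x0 ∨ T)) ∨ ((x2 ∧ F) ∧ ¬x2)) ∧ (F ∨ ((x1 ∧ x2) ∨ (x1 ∧ x1))))
  step 5: (((x1 ∨ T) ∧ (x0 ∨ T)) ∨ ((x2 ∧ F) ∧ ¬x2)) ∧ (F ∨ ((x1 ∧ x2) ∨ (x1 ∧ x1)))
  step 6: ((T ∧ (x0 ∨ T)) ∨ ((x2 ∧ F) ∧ ¬x2)) ∧ (F ∨ ((x1 ∧ x2) ∨ (x1 ∧ x1)))
  step 7: ((x0 ∨ T) ∨ ((x2 ∧ F) ∧ ¬x2)) ∧ (F ∨ ((x1 ∧ x2) ∨ (x1 ∧ x1)))
  step 8: (T ∨ ((x2 ∧ F) ∧ ¬x2)) ∧ (F ∨ ((x1 ∧ x2) ∨ (x1 ∧ x1)))
  step 9: T ∧ (F ∨ ((x1 ∧ x2) ∨ (x1 ∧ x1)))
  step 10: F ∨ ((x1 ∧ x2) ∨ (x1 ∧ x1))
  step 11: (x1 ∧ x2) ∨ (x1 ∧ x1)
  step 12: (x1 ∧ x2) ∨ x1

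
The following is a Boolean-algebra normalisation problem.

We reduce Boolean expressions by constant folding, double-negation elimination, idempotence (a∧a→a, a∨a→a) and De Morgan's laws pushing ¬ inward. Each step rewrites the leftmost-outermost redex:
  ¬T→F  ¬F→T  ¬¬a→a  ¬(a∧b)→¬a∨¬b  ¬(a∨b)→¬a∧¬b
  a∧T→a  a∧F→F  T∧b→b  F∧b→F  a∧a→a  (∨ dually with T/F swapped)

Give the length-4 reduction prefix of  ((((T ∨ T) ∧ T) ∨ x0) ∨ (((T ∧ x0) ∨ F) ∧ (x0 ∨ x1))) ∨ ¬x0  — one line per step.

Answer: after 4 steps: T ∨ ¬x0

Working:
  start: ((((T ∨ T) ∧ T) ∨ x0) ∨ (((T ∧ x0) ∨ F) ∧ (x0 ∨ x1))) ∨ ¬x0
  [1] (((T ∨ T) ∨ x0) ∨ (((T ∧ x0) ∨ F) ∧ (x0 ∨ x1))) ∨ ¬x0
  [2] ((T ∨ x0) ∨ (((T ∧ x0) ∨ F) ∧ (x0 ∨ x1))) ∨ ¬x0
  [3] (T ∨ (((T ∧ x0) ∨ F) ∧ (x0 ∨ x1))) ∨ ¬x0
  [4] T ∨ ¬x0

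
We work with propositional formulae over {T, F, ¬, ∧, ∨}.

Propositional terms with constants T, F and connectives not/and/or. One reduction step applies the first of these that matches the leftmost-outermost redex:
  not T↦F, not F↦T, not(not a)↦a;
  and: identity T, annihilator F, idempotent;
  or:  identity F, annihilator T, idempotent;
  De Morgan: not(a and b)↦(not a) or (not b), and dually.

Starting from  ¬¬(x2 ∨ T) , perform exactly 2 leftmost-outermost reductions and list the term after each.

  start: ¬¬(x2 ∨ T)
  [1] x2 ∨ T
  [2] T

Answer: after 2 steps: T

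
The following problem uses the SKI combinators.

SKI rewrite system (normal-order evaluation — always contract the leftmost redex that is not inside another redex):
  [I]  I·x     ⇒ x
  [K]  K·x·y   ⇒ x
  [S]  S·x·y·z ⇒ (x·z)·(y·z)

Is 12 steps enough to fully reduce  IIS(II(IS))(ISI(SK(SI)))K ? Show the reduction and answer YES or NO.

  start: IIS(II(IS))(ISI(SK(SI)))K
  →1  IS(II(IS))(ISI(SK(SI)))K
  →2  S(II(IS))(ISI(SK(SI)))K
  →3  II(IS)K(ISI(SK(SI))K)
  →4  I(IS)K(ISI(SK(SI))K)
  →5  ISK(ISI(SK(SI))K)
  →6  SK(ISI(SK(SI))K)
  →7  SK(SI(SK(SI))K)
  →8  SK(IK(SK(SI)K))
  →9  SK(K(SK(SI)K))
  →10  SK(K(KK(SIK)))
  →11  SK(KK)

Answer: YES — reaches normal form SK(KK) in 11 ≤ 12 steps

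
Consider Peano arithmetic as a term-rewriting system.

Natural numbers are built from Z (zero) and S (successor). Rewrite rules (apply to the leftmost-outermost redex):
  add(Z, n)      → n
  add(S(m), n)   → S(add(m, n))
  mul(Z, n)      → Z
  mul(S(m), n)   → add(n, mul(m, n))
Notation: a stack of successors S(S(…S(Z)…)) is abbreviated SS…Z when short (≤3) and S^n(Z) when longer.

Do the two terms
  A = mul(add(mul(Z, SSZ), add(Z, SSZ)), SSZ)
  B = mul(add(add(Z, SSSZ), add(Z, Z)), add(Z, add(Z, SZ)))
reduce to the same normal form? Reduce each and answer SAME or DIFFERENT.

Term A:
  start: mul(add(mul(Z, SSZ), add(Z, SSZ)), SSZ)
  step 1: mul(add(Z, add(Z, SSZ)), SSZ)
  step 2: mul(add(Z, SSZ), SSZ)
  step 3: mul(SSZ, SSZ)
  step 4: add(SSZ, mul(SZ, SSZ))
  step 5: S(add(SZ, mul(SZ, SSZ)))
  step 6: S(S(add(Z, mul(SZ, SSZ))))
  step 7: S(S(mul(SZ, SSZ)))
  step 8: S(S(add(SSZ, mul(Z, SSZ))))
  step 9: S(S(S(add(SZ, mul(Z, SSZ)))))
  step 10: S(S(S(S(add(Z, mul(Z, SSZ))))))
  step 11: S(S(S(S(mul(Z, SSZ)))))
  step 12: S^4(Z)

Term B:
  start: mul(add(add(Z, SSSZ), add(Z, Z)), add(Z, add(Z, SZ)))
  step 1: mul(add(SSSZ, add(Z, Z)), add(Z, add(Z, SZ)))
  step 2: mul(S(add(SSZ, add(Z, Z))), add(Z, add(Z, SZ)))
  step 3: add(add(Z, add(Z, SZ)), mul(add(SSZ, add(Z, Z)), add(Z, add(Z, SZ))))
  step 4: add(add(Z, SZ), mul(add(SSZ, add(Z, Z)), add(Z, add(Z, SZ))))
  step 5: add(SZ, mul(add(SSZ, add(Z, Z)), add(Z, add(Z, SZ))))
  step 6: S(add(Z, mul(add(SSZ, add(Z, Z)), add(Z, add(Z, SZ)))))
  step 7: S(mul(add(SSZ, add(Z, Z)), add(Z, add(Z, SZ))))
  step 8: S(mul(S(add(SZ, add(Z, Z))), add(Z, add(Z, SZ))))
  step 9: S(add(add(Z, add(Z, SZ)), mul(add(SZ, add(Z, Z)), add(Z, add(Z, SZ)))))
  step 10: S(add(add(Z, SZ), mul(add(SZ, add(Z, Z)), add(Z, add(Z, SZ)))))
  step 11: S(add(SZ, mul(add(SZ, add(Z, Z)), add(Z, add(Z, SZ)))))
  step 12: S(S(add(Z, mul(add(SZ, add(Z, Z)), add(Z, add(Z, SZ))))))
  step 13: S(S(mul(add(SZ, add(Z, Z)), add(Z, add(Z, SZ)))))
  step 14: S(S(mul(S(add(Z, add(Z, Z))), add(Z, add(Z, SZ)))))
  step 15: S(S(add(add(Z, add(Z, SZ)), mul(add(Z, add(Z, Z)), add(Z, add(Z, SZ))))))
  step 16: S(S(add(add(Z, SZ), mul(add(Z, add(Z, Z)), add(Z, add(Z, SZ))))))
  step 17: S(S(add(SZ, mul(add(Z, add(Z, Z)), add(Z, add(Z, SZ))))))
  step 18: S(S(S(add(Z, mul(add(Z, add(Z, Z)), add(Z, add(Z, SZ)))))))
  step 19: S(S(S(mul(add(Z, add(Z, Z)), add(Z, add(Z, SZ))))))
  step 20: S(S(S(mul(add(Z, Z), add(Z, add(Z, SZ))))))
  step 21: S(S(S(mul(Z, add(Z, add(Z, SZ))))))
  step 22: SSSZ

Answer: DIFFERENT — A ⇓ S^4(Z), B ⇓ SSSZ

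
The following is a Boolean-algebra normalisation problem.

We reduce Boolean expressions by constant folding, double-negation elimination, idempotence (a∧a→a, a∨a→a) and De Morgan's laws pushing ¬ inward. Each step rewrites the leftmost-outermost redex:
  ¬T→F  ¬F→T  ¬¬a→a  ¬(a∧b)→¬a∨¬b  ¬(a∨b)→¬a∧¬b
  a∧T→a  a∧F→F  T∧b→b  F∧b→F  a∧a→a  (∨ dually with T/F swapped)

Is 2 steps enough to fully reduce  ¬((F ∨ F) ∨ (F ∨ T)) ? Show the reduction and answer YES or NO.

Answer: NO — after 2 steps the term is (¬F ∧ ¬F) ∧ ¬(F ∨ T), not yet normal

Reduction:
  start: ¬((F ∨ F) ∨ (F ∨ T))
  →1  ¬(F ∨ F) ∧ ¬(F ∨ T)
  →2  (¬F ∧ ¬F) ∧ ¬(F ∨ T)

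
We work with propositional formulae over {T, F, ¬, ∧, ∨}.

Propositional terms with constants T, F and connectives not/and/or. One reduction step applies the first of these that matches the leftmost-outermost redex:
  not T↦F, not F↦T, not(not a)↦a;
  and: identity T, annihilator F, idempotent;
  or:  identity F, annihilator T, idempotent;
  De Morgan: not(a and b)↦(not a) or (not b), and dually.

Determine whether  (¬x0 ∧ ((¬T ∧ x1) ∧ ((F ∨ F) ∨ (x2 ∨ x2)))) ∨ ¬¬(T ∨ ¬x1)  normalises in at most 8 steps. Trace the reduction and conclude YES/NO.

Answer: YES — reaches normal form T in 7 ≤ 8 steps

Reduction:
  start: (¬x0 ∧ ((¬T ∧ x1) ∧ ((F ∨ F) ∨ (x2 ∨ x2)))) ∨ ¬¬(T ∨ ¬x1)
  step 1: (¬x0 ∧ ((F ∧ x1) ∧ ((F ∨ F) ∨ (x2 ∨ x2)))) ∨ ¬¬(T ∨ ¬x1)
  step 2: (¬x0 ∧ (F ∧ ((F ∨ F) ∨ (x2 ∨ x2)))) ∨ ¬¬(T ∨ ¬x1)
  step 3: (¬x0 ∧ F) ∨ ¬¬(T ∨ ¬x1)
  step 4: F ∨ ¬¬(T ∨ ¬x1)
  step 5: ¬¬(T ∨ ¬x1)
  step 6: T ∨ ¬x1
  step 7: T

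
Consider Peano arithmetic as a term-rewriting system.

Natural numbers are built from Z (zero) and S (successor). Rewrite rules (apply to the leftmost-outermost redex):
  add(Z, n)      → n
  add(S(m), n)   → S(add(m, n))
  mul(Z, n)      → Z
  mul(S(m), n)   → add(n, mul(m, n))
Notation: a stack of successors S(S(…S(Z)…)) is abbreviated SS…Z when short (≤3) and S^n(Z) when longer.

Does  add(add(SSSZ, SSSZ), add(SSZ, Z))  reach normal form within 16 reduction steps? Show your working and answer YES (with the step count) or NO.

Answer: YES — reaches normal form S^8(Z) in 14 ≤ 16 steps

Derivation:
  start: add(add(SSSZ, SSSZ), add(SSZ, Z))
  [1] add(S(add(SSZ, SSSZ)), add(SSZ, Z))
  [2] S(add(add(SSZ, SSSZ), add(SSZ, Z)))
  [3] S(add(S(add(SZ, SSSZ)), add(SSZ, Z)))
  [4] S(S(add(add(SZ, SSSZ), add(SSZ, Z))))
  [5] S(S(add(S(add(Z, SSSZ)), add(SSZ, Z))))
  [6] S(S(S(add(add(Z, SSSZ), add(SSZ, Z)))))
  [7] S(S(S(add(SSSZ, add(SSZ, Z)))))
  [8] S(S(S(S(add(SSZ, add(SSZ, Z))))))
  [9] S(S(S(S(S(add(SZ, add(SSZ, Z)))))))
  [10] S(S(S(S(S(S(add(Z, add(SSZ, Z))))))))
  [11] S(S(S(S(S(S(add(SSZ, Z)))))))
  [12] S(S(S(S(S(S(S(add(SZ, Z))))))))
  [13] S(S(S(S(S(S(S(S(add(Z, Z)))))))))
  [14] S^8(Z)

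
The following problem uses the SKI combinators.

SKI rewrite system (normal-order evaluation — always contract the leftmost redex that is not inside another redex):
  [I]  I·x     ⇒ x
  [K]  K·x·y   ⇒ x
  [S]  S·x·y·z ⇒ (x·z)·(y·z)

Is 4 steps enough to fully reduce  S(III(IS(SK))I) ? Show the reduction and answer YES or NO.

Answer: YES — reaches normal form S(S(SK)I) in 4 ≤ 4 steps

Derivation:
  start: S(III(IS(SK))I)
  [1] S(II(IS(SK))I)
  [2] S(I(IS(SK))I)
  [3] S(IS(SK)I)
  [4] S(S(SK)I)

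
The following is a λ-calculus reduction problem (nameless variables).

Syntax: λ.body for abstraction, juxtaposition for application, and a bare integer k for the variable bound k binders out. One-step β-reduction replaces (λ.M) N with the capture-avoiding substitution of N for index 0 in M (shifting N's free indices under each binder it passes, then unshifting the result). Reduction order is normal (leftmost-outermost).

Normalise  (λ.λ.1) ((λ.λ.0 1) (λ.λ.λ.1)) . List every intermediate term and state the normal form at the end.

  start: (λ.λ.1) ((λ.λ.0 1) (λ.λ.λ.1))
  [1] λ.(λ.λ.0 1) (λ.λ.λ.1)
  [2] λ.λ.0 (λ.λ.λ.1)

Answer: normal form = λ.λ.0 (λ.λ.λ.1)  (in 2 steps)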